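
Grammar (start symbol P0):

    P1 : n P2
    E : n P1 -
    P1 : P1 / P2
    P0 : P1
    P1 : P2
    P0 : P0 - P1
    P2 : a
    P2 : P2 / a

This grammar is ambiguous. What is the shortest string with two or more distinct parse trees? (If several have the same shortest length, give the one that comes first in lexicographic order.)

a / a

length 1: no string has ≥2 trees
length 2: no string has ≥2 trees
length 3: a / a has 2 parse trees

Two derivations of a / a:
  P0 ⇒ P1 ⇒ P1 / P2 ⇒ P2 / P2 ⇒ a / P2 ⇒ a / a
  P0 ⇒ P1 ⇒ P2 ⇒ P2 / a ⇒ a / a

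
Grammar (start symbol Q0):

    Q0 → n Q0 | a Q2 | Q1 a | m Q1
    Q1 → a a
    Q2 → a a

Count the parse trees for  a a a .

2

Parse trees for a a a:
  [Q0 a [Q2 a a]]
  [Q0 [Q1 a a] a]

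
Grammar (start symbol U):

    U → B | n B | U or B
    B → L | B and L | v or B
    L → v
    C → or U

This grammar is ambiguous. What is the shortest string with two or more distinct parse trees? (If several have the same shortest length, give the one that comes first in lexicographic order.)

v or v

length 1: no string has ≥2 trees
length 2: no string has ≥2 trees
length 3: v or v has 2 parse trees

Two derivations of v or v:
  U ⇒ B ⇒ v or B ⇒ v or L ⇒ v or v
  U ⇒ U or B ⇒ B or B ⇒ L or B ⇒ v or B ⇒ v or L ⇒ v or v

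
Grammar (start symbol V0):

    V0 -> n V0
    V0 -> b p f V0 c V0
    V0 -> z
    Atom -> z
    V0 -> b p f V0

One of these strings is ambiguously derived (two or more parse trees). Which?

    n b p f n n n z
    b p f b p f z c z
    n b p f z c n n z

n b p f n n n z: 1 tree
b p f b p f z c z: 2 trees
n b p f z c n n z: 1 tree

b p f b p f z c z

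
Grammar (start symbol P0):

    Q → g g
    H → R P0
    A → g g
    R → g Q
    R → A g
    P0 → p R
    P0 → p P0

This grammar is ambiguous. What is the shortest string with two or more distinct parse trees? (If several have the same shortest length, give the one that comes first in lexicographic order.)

p g g g

length 4: p g g g has 2 parse trees

Two derivations of p g g g:
  P0 ⇒ p R ⇒ p g Q ⇒ p g g g
  P0 ⇒ p R ⇒ p A g ⇒ p g g g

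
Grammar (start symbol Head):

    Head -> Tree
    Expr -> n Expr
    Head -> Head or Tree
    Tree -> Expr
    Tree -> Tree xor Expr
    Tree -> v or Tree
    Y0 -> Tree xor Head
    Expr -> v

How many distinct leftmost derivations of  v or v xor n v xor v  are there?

Parse trees for v or v xor n v xor v:
  [Head [Tree [Tree [Tree v or [Tree [Expr v]]] xor [Expr n [Expr v]]] xor [Expr v]]]
  [Head [Tree [Tree v or [Tree [Tree [Expr v]] xor [Expr n [Expr v]]]] xor [Expr v]]]
  [Head [Tree v or [Tree [Tree [Tree [Expr v]] xor [Expr n [Expr v]]] xor [Expr v]]]]
  [Head [Head [Tree [Expr v]]] or [Tree [Tree [Tree [Expr v]] xor [Expr n [Expr v]]] xor [Expr v]]]

4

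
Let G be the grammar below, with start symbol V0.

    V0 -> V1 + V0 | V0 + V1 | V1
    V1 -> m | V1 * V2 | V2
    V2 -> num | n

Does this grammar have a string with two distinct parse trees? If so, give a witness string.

Witness: m + m

Derivation 1: V0 ⇒ V1 + V0 ⇒ m + V0 ⇒ m + V1 ⇒ m + m
Derivation 2: V0 ⇒ V0 + V1 ⇒ V1 + V1 ⇒ m + V1 ⇒ m + m

Two distinct leftmost derivations for the same string.

Ambiguous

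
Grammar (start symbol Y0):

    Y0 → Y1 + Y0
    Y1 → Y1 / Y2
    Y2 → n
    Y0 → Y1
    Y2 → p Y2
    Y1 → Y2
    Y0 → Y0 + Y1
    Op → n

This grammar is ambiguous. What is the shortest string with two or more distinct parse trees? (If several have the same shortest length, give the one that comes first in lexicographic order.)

length 1: no string has ≥2 trees
length 2: no string has ≥2 trees
length 3: n + n has 2 parse trees

Two derivations of n + n:
  Y0 ⇒ Y1 + Y0 ⇒ Y2 + Y0 ⇒ n + Y0 ⇒ n + Y1 ⇒ n + Y2 ⇒ n + n
  Y0 ⇒ Y0 + Y1 ⇒ Y1 + Y1 ⇒ Y2 + Y1 ⇒ n + Y1 ⇒ n + Y2 ⇒ n + n

n + n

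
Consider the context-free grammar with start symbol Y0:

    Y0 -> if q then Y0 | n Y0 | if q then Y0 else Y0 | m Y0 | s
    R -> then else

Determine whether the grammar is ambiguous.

Ambiguous

Witness: if q then if q then s else s

Derivation 1: Y0 ⇒ if q then Y0 ⇒ if q then if q then Y0 else Y0 ⇒ if q then if q then s else Y0 ⇒ if q then if q then s else s
Derivation 2: Y0 ⇒ if q then Y0 else Y0 ⇒ if q then if q then Y0 else Y0 ⇒ if q then if q then s else Y0 ⇒ if q then if q then s else s

Two distinct leftmost derivations for the same string.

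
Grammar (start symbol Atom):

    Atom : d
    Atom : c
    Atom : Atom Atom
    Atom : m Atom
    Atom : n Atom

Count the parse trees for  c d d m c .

Parse trees for c d d m c:
  [Atom [Atom c] [Atom [Atom d] [Atom [Atom d] [Atom m [Atom c]]]]]
  [Atom [Atom c] [Atom [Atom [Atom d] [Atom d]] [Atom m [Atom c]]]]
  [Atom [Atom [Atom c] [Atom d]] [Atom [Atom d] [Atom m [Atom c]]]]
  [Atom [Atom [Atom c] [Atom [Atom d] [Atom d]]] [Atom m [Atom c]]]
  [Atom [Atom [Atom [Atom c] [Atom d]] [Atom d]] [Atom m [Atom c]]]

5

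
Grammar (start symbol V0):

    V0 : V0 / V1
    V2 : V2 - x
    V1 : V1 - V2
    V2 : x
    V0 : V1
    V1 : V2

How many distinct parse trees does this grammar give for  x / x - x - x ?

4

Parse trees for x / x - x - x:
  [V0 [V0 [V1 [V2 x]]] / [V1 [V1 [V2 x]] - [V2 [V2 x] - x]]]
  [V0 [V0 [V1 [V2 x]]] / [V1 [V1 [V1 [V2 x]] - [V2 x]] - [V2 x]]]
  [V0 [V0 [V1 [V2 x]]] / [V1 [V1 [V2 [V2 x] - x]] - [V2 x]]]
  [V0 [V0 [V1 [V2 x]]] / [V1 [V2 [V2 [V2 x] - x] - x]]]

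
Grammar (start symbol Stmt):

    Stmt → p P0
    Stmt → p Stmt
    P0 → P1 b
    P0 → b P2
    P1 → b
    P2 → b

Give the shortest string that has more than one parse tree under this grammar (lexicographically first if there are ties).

p b b

length 3: p b b has 2 parse trees

Two derivations of p b b:
  Stmt ⇒ p P0 ⇒ p P1 b ⇒ p b b
  Stmt ⇒ p P0 ⇒ p b P2 ⇒ p b b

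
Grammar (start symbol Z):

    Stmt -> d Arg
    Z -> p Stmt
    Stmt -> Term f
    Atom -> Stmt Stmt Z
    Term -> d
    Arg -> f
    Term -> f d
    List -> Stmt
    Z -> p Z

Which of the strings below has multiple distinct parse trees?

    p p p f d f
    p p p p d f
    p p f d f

p p p f d f: 1 tree
p p p p d f: 2 trees
p p f d f: 1 tree

p p p p d f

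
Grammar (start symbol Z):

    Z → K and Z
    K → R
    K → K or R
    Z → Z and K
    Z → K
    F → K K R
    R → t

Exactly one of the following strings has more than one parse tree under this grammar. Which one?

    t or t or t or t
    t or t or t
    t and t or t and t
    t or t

t or t or t or t: 1 tree
t or t or t: 1 tree
t and t or t and t: 4 trees
t or t: 1 tree

t and t or t and t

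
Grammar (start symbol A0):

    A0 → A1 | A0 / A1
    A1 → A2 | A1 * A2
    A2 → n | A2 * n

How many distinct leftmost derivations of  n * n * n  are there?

Parse trees for n * n * n:
  [A0 [A1 [A2 [A2 [A2 n] * n] * n]]]
  [A0 [A1 [A1 [A2 n]] * [A2 [A2 n] * n]]]
  [A0 [A1 [A1 [A2 [A2 n] * n]] * [A2 n]]]
  [A0 [A1 [A1 [A1 [A2 n]] * [A2 n]] * [A2 n]]]

4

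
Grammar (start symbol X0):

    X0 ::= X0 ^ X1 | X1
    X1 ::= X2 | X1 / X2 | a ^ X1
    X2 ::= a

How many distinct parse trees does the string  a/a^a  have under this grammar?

Parse trees for a/a^a:
  [X0 [X0 [X1 [X1 [X2 a]] / [X2 a]]] ^ [X1 [X2 a]]]

1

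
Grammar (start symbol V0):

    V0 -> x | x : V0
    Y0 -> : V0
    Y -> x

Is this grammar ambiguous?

(Y0, Y are unreachable from V0, so their rules don't affect L(V0).) The reachable grammar is A → atom sep A | atom. Each atom is followed by either the separator (recurse) or end-of-string (stop) — no choice point.

Unambiguous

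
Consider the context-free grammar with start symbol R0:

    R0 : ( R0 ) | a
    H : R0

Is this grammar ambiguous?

(H is unreachable from R0, so its rules don't affect L(R0).) L(R0) is { openⁿ atom closeⁿ : n ≥ 0 }. The bracket depth fixes n, and the derivation is forced at every step.

Unambiguous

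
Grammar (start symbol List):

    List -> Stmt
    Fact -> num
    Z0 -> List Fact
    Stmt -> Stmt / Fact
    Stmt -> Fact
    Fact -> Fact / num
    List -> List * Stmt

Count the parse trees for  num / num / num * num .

4

Parse trees for num / num / num * num:
  [List [List [Stmt [Stmt [Fact num]] / [Fact [Fact num] / num]]] * [Stmt [Fact num]]]
  [List [List [Stmt [Stmt [Stmt [Fact num]] / [Fact num]] / [Fact num]]] * [Stmt [Fact num]]]
  [List [List [Stmt [Stmt [Fact [Fact num] / num]] / [Fact num]]] * [Stmt [Fact num]]]
  [List [List [Stmt [Fact [Fact [Fact num] / num] / num]]] * [Stmt [Fact num]]]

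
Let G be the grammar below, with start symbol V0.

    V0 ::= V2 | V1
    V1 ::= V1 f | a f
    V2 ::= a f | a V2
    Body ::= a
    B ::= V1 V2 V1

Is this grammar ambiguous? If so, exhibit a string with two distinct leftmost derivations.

Witness: a f

Derivation 1: V0 ⇒ V2 ⇒ a f
Derivation 2: V0 ⇒ V1 ⇒ a f

Two distinct leftmost derivations for the same string.

Ambiguous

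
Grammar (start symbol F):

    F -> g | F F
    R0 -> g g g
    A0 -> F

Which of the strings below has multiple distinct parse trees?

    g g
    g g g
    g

g g g

g g: 1 tree
g g g: 2 trees
g: 1 tree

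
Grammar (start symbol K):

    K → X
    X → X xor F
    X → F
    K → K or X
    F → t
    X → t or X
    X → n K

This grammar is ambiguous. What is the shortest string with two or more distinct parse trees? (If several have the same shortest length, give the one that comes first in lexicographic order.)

t or t

length 1: no string has ≥2 trees
length 2: no string has ≥2 trees
length 3: t or t has 2 parse trees

Two derivations of t or t:
  K ⇒ X ⇒ t or X ⇒ t or F ⇒ t or t
  K ⇒ K or X ⇒ X or X ⇒ F or X ⇒ t or X ⇒ t or F ⇒ t or t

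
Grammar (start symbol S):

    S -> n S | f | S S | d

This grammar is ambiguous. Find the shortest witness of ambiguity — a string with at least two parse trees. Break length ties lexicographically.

d d d

length 1: no string has ≥2 trees
length 2: no string has ≥2 trees
length 3: d d d has 2 parse trees

Two derivations of d d d:
  S ⇒ S S ⇒ S S S ⇒ d S S ⇒ d d S ⇒ d d d
  S ⇒ S S ⇒ d S ⇒ d S S ⇒ d d S ⇒ d d d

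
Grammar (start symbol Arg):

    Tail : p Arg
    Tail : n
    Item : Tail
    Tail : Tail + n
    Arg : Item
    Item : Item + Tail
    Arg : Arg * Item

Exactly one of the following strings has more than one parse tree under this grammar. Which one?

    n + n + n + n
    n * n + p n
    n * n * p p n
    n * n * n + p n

n + n + n + n

n + n + n + n: 8 trees
n * n + p n: 1 tree
n * n * p p n: 1 tree
n * n * n + p n: 1 tree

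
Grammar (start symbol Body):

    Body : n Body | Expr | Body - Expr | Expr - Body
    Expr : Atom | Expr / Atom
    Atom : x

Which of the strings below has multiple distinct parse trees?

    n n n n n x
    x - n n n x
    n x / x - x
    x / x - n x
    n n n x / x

n n n n n x: 1 tree
x - n n n x: 1 tree
n x / x - x: 3 trees
x / x - n x: 1 tree
n n n x / x: 1 tree

n x / x - x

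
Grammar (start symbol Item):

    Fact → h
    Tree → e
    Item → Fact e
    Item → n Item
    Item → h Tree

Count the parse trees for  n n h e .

2

Parse trees for n n h e:
  [Item n [Item n [Item [Fact h] e]]]
  [Item n [Item n [Item h [Tree e]]]]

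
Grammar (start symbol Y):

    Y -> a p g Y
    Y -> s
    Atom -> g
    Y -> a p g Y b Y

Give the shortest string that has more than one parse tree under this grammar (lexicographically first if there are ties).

a p g a p g s b s

length 1: no string has ≥2 trees
length 4: no string has ≥2 trees
length 6: no string has ≥2 trees
length 7: no string has ≥2 trees
length 9: a p g a p g s b s has 2 parse trees

Two derivations of a p g a p g s b s:
  Y ⇒ a p g Y ⇒ a p g a p g Y b Y ⇒ a p g a p g s b Y ⇒ a p g a p g s b s
  Y ⇒ a p g Y b Y ⇒ a p g a p g Y b Y ⇒ a p g a p g s b Y ⇒ a p g a p g s b s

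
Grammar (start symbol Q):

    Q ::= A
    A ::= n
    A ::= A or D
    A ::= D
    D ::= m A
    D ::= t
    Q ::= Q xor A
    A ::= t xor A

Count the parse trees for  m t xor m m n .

Parse trees for m t xor m m n:
  [Q [A [D m [A t xor [A [D m [A [D m [A n]]]]]]]]]
  [Q [Q [A [D m [A [D t]]]]] xor [A [D m [A [D m [A n]]]]]]

2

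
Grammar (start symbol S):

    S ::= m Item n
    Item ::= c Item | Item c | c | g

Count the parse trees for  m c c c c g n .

Parse trees for m c c c c g n:
  [S m [Item c [Item c [Item c [Item c [Item g]]]]] n]

1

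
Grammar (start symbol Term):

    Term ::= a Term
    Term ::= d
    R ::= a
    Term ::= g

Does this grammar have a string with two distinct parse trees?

(R is unreachable from Term, so its rules don't affect L(Term).) The reachable rules are right-linear with at most one rule per (nonterminal, next-terminal) pair. Each input token forces the next rule, so parsing is deterministic.

Unambiguous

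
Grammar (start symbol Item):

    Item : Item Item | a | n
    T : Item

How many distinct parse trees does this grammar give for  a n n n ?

Parse trees for a n n n:
  [Item [Item a] [Item [Item n] [Item [Item n] [Item n]]]]
  [Item [Item a] [Item [Item [Item n] [Item n]] [Item n]]]
  [Item [Item [Item a] [Item n]] [Item [Item n] [Item n]]]
  [Item [Item [Item a] [Item [Item n] [Item n]]] [Item n]]
  [Item [Item [Item [Item a] [Item n]] [Item n]] [Item n]]

5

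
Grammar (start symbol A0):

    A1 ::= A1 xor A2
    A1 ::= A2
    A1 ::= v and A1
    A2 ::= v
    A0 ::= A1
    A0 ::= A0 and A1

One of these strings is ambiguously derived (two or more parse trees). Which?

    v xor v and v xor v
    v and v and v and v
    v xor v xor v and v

v xor v and v xor v: 1 tree
v and v and v and v: 8 trees
v xor v xor v and v: 1 tree

v and v and v and v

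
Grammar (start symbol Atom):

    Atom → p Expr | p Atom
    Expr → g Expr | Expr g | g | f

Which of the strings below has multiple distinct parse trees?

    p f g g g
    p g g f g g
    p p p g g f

p f g g g: 1 tree
p g g f g g: 6 trees
p p p g g f: 1 tree

p g g f g g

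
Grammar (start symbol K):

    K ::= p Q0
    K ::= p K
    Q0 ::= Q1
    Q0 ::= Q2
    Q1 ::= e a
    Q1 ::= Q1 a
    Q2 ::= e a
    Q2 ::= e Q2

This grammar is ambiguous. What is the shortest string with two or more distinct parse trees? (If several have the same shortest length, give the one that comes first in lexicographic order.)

p e a

length 3: p e a has 2 parse trees

Two derivations of p e a:
  K ⇒ p Q0 ⇒ p Q1 ⇒ p e a
  K ⇒ p Q0 ⇒ p Q2 ⇒ p e a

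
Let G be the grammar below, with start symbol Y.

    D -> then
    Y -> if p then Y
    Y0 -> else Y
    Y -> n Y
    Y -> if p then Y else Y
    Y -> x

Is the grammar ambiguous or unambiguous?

Witness: if p then if p then x else x

Derivation 1: Y ⇒ if p then Y ⇒ if p then if p then Y else Y ⇒ if p then if p then x else Y ⇒ if p then if p then x else x
Derivation 2: Y ⇒ if p then Y else Y ⇒ if p then if p then Y else Y ⇒ if p then if p then x else Y ⇒ if p then if p then x else x

Two distinct leftmost derivations for the same string.

Ambiguous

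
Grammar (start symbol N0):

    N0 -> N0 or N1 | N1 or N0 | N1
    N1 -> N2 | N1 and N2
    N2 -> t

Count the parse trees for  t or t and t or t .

Parse trees for t or t and t or t:
  [N0 [N0 [N0 [N1 [N2 t]]] or [N1 [N1 [N2 t]] and [N2 t]]] or [N1 [N2 t]]]
  [N0 [N0 [N1 [N2 t]] or [N0 [N1 [N1 [N2 t]] and [N2 t]]]] or [N1 [N2 t]]]
  [N0 [N1 [N2 t]] or [N0 [N0 [N1 [N1 [N2 t]] and [N2 t]]] or [N1 [N2 t]]]]
  [N0 [N1 [N2 t]] or [N0 [N1 [N1 [N2 t]] and [N2 t]] or [N0 [N1 [N2 t]]]]]

4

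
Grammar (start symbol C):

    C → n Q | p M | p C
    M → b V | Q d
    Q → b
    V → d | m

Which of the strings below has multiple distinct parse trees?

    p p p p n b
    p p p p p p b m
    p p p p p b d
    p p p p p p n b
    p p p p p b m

p p p p p b d

p p p p n b: 1 tree
p p p p p p b m: 1 tree
p p p p p b d: 2 trees
p p p p p p n b: 1 tree
p p p p p b m: 1 tree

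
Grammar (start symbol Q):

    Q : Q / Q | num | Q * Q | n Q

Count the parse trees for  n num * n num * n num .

Parse trees for n num * n num * n num:
  [Q [Q n [Q num]] * [Q [Q n [Q num]] * [Q n [Q num]]]]
  [Q [Q n [Q num]] * [Q n [Q [Q num] * [Q n [Q num]]]]]
  [Q [Q [Q n [Q num]] * [Q n [Q num]]] * [Q n [Q num]]]
  [Q [Q n [Q [Q num] * [Q n [Q num]]]] * [Q n [Q num]]]
  [Q n [Q [Q num] * [Q [Q n [Q num]] * [Q n [Q num]]]]]
  [Q n [Q [Q num] * [Q n [Q [Q num] * [Q n [Q num]]]]]]
  [Q n [Q [Q [Q num] * [Q n [Q num]]] * [Q n [Q num]]]]

7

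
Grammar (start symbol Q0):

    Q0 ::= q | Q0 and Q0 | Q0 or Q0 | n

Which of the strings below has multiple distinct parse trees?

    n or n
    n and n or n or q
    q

n or n: 1 tree
n and n or n or q: 5 trees
q: 1 tree

n and n or n or q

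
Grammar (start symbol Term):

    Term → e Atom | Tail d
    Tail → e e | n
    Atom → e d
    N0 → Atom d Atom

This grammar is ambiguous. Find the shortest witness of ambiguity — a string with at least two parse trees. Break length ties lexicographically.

e e d

length 2: no string has ≥2 trees
length 3: e e d has 2 parse trees

Two derivations of e e d:
  Term ⇒ e Atom ⇒ e e d
  Term ⇒ Tail d ⇒ e e d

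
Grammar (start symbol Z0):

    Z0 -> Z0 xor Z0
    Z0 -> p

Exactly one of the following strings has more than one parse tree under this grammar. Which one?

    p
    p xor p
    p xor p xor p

p xor p xor p

p: 1 tree
p xor p: 1 tree
p xor p xor p: 2 trees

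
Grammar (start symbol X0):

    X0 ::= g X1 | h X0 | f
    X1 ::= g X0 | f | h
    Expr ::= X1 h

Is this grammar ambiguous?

Only X0, X1 are reachable from X0; ignoring the rest: The reachable rules are right-linear with at most one rule per (nonterminal, next-terminal) pair. Each input token forces the next rule, so parsing is deterministic.

Unambiguous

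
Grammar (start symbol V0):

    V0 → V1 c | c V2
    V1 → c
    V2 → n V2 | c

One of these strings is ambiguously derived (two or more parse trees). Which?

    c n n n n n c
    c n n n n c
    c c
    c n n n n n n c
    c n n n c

c c

c n n n n n c: 1 tree
c n n n n c: 1 tree
c c: 2 trees
c n n n n n n c: 1 tree
c n n n c: 1 tree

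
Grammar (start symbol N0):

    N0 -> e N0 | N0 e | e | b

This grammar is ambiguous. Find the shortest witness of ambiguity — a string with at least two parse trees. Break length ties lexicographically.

length 1: no string has ≥2 trees
length 2: e e has 2 parse trees

Two derivations of e e:
  N0 ⇒ e N0 ⇒ e e
  N0 ⇒ N0 e ⇒ e e

e e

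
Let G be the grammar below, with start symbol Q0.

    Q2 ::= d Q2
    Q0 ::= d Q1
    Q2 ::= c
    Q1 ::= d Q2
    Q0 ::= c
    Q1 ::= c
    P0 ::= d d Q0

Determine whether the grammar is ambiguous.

Only Q0, Q1, Q2 are reachable from Q0; ignoring the rest: The reachable rules are right-linear with at most one rule per (nonterminal, next-terminal) pair. Each input token forces the next rule, so parsing is deterministic.

Unambiguous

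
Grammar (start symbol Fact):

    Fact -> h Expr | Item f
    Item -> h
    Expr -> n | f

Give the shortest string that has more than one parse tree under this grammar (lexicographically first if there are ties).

h f

length 2: h f has 2 parse trees

Two derivations of h f:
  Fact ⇒ h Expr ⇒ h f
  Fact ⇒ Item f ⇒ h f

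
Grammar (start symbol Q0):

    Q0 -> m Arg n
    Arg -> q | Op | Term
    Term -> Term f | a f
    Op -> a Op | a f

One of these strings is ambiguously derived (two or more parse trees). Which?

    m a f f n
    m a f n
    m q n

m a f f n: 1 tree
m a f n: 2 trees
m q n: 1 tree

m a f n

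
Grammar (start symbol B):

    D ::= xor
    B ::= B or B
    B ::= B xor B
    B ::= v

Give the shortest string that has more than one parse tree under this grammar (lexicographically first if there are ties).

v or v or v

length 1: no string has ≥2 trees
length 3: no string has ≥2 trees
length 5: v or v or v has 2 parse trees

Two derivations of v or v or v:
  B ⇒ B or B ⇒ B or B or B ⇒ v or B or B ⇒ v or v or B ⇒ v or v or v
  B ⇒ B or B ⇒ v or B ⇒ v or B or B ⇒ v or v or B ⇒ v or v or v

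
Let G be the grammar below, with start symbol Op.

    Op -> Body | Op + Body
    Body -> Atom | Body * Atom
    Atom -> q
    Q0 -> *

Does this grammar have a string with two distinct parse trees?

(Q0 is unreachable from Op, so its rules don't affect L(Op).) This is a standard precedence ladder (Op over Body over Atom), with each level left-recursive on its own operator ('+' at Op, '*' at Body). That structure is LR(1), hence unambiguous.

Unambiguous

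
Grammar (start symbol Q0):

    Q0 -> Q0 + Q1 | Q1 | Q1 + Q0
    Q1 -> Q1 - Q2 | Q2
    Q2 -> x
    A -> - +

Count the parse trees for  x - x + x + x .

4

Parse trees for x - x + x + x:
  [Q0 [Q0 [Q0 [Q1 [Q1 [Q2 x]] - [Q2 x]]] + [Q1 [Q2 x]]] + [Q1 [Q2 x]]]
  [Q0 [Q0 [Q1 [Q1 [Q2 x]] - [Q2 x]] + [Q0 [Q1 [Q2 x]]]] + [Q1 [Q2 x]]]
  [Q0 [Q1 [Q1 [Q2 x]] - [Q2 x]] + [Q0 [Q0 [Q1 [Q2 x]]] + [Q1 [Q2 x]]]]
  [Q0 [Q1 [Q1 [Q2 x]] - [Q2 x]] + [Q0 [Q1 [Q2 x]] + [Q0 [Q1 [Q2 x]]]]]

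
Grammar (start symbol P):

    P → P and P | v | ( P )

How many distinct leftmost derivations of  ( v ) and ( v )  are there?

Parse trees for ( v ) and ( v ):
  [P [P ( [P v] )] and [P ( [P v] )]]

1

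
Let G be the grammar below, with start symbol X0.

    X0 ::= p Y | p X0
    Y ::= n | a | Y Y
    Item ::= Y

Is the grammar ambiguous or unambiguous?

Witness: p a a a

Derivation 1: X0 ⇒ p Y ⇒ p Y Y ⇒ p a Y ⇒ p a Y Y ⇒ p a a Y ⇒ p a a a
Derivation 2: X0 ⇒ p Y ⇒ p Y Y ⇒ p Y Y Y ⇒ p a Y Y ⇒ p a a Y ⇒ p a a a

Two distinct leftmost derivations for the same string.

Ambiguous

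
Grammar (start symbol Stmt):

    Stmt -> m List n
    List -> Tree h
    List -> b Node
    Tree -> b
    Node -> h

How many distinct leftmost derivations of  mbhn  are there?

Parse trees for mbhn:
  [Stmt m [List [Tree b] h] n]
  [Stmt m [List b [Node h]] n]

2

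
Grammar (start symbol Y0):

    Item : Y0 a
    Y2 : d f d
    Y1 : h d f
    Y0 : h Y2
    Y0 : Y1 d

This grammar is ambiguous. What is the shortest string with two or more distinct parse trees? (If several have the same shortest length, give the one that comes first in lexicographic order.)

h d f d

length 4: h d f d has 2 parse trees

Two derivations of h d f d:
  Y0 ⇒ h Y2 ⇒ h d f d
  Y0 ⇒ Y1 d ⇒ h d f d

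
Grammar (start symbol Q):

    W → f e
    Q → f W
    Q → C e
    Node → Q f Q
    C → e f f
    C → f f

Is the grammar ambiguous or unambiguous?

Ambiguous

Witness: f f e

Derivation 1: Q ⇒ f W ⇒ f f e
Derivation 2: Q ⇒ C e ⇒ f f e

Two distinct leftmost derivations for the same string.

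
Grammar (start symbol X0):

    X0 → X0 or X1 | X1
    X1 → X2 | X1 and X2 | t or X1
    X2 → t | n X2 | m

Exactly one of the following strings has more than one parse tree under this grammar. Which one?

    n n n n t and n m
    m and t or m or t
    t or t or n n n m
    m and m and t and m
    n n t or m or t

n n n n t and n m: 1 tree
m and t or m or t: 1 tree
t or t or n n n m: 4 trees
m and m and t and m: 1 tree
n n t or m or t: 1 tree

t or t or n n n m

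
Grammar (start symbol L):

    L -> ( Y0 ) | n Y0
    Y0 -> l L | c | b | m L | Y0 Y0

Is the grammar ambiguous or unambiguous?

Ambiguous

Witness: n b b b

Derivation 1: L ⇒ n Y0 ⇒ n Y0 Y0 ⇒ n b Y0 ⇒ n b Y0 Y0 ⇒ n b b Y0 ⇒ n b b b
Derivation 2: L ⇒ n Y0 ⇒ n Y0 Y0 ⇒ n Y0 Y0 Y0 ⇒ n b Y0 Y0 ⇒ n b b Y0 ⇒ n b b b

Two distinct leftmost derivations for the same string.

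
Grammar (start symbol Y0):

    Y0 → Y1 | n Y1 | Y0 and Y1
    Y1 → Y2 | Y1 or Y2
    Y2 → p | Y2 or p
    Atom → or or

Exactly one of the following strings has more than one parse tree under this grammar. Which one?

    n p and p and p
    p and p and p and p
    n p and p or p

n p and p or p

n p and p and p: 1 tree
p and p and p and p: 1 tree
n p and p or p: 2 trees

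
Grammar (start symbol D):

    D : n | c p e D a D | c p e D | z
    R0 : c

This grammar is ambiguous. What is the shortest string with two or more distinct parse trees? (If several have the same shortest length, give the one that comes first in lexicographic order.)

c p e c p e n a n

length 1: no string has ≥2 trees
length 4: no string has ≥2 trees
length 6: no string has ≥2 trees
length 7: no string has ≥2 trees
length 9: c p e c p e n a n has 2 parse trees

Two derivations of c p e c p e n a n:
  D ⇒ c p e D a D ⇒ c p e c p e D a D ⇒ c p e c p e n a D ⇒ c p e c p e n a n
  D ⇒ c p e D ⇒ c p e c p e D a D ⇒ c p e c p e n a D ⇒ c p e c p e n a n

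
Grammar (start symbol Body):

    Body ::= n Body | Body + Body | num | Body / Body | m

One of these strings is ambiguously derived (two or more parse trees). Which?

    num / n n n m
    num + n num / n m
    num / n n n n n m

num / n n n m: 1 tree
num + n num / n m: 3 trees
num / n n n n n m: 1 tree

num + n num / n m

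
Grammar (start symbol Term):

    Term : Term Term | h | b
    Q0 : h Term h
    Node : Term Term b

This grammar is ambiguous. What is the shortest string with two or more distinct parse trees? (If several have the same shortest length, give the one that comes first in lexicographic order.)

b b b

length 1: no string has ≥2 trees
length 2: no string has ≥2 trees
length 3: b b b has 2 parse trees

Two derivations of b b b:
  Term ⇒ Term Term ⇒ Term Term Term ⇒ b Term Term ⇒ b b Term ⇒ b b b
  Term ⇒ Term Term ⇒ b Term ⇒ b Term Term ⇒ b b Term ⇒ b b b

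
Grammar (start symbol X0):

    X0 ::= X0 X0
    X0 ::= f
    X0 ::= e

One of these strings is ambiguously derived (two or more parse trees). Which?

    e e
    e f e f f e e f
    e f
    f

e f e f f e e f

e e: 1 tree
e f e f f e e f: 429 trees
e f: 1 tree
f: 1 tree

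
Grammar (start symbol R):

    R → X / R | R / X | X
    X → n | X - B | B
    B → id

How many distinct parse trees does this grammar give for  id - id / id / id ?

4

Parse trees for id - id / id / id:
  [R [X [X [B id]] - [B id]] / [R [X [B id]] / [R [X [B id]]]]]
  [R [X [X [B id]] - [B id]] / [R [R [X [B id]]] / [X [B id]]]]
  [R [R [X [X [B id]] - [B id]] / [R [X [B id]]]] / [X [B id]]]
  [R [R [R [X [X [B id]] - [B id]]] / [X [B id]]] / [X [B id]]]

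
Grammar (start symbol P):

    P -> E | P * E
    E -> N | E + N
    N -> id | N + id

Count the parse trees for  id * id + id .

Parse trees for id * id + id:
  [P [P [E [N id]]] * [E [N [N id] + id]]]
  [P [P [E [N id]]] * [E [E [N id]] + [N id]]]

2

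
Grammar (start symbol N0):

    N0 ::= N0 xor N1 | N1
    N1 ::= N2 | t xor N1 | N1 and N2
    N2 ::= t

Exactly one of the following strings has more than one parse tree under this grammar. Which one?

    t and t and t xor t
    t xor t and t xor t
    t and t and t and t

t and t and t xor t: 1 tree
t xor t and t xor t: 3 trees
t and t and t and t: 1 tree

t xor t and t xor t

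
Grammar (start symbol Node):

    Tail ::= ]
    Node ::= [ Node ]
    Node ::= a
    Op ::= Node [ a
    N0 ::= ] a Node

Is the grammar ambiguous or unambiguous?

(N0, Tail, Op are unreachable from Node, so their rules don't affect L(Node).) Each string is a nest of matched brackets around a single atom. An opening bracket forces the recursive rule; an atom forces the base rule.

Unambiguous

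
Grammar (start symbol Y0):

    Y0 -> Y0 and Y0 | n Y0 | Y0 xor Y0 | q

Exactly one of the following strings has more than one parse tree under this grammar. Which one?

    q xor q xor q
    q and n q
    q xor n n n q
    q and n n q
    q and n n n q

q xor q xor q

q xor q xor q: 2 trees
q and n q: 1 tree
q xor n n n q: 1 tree
q and n n q: 1 tree
q and n n n q: 1 tree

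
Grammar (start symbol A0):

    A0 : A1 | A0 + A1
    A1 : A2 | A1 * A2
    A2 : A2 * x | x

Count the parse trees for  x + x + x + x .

Parse trees for x + x + x + x:
  [A0 [A0 [A0 [A0 [A1 [A2 x]]] + [A1 [A2 x]]] + [A1 [A2 x]]] + [A1 [A2 x]]]

1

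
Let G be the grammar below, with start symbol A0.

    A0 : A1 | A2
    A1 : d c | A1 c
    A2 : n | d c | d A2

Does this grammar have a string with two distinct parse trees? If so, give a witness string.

Ambiguous

Witness: d c

Derivation 1: A0 ⇒ A1 ⇒ d c
Derivation 2: A0 ⇒ A2 ⇒ d c

Two distinct leftmost derivations for the same string.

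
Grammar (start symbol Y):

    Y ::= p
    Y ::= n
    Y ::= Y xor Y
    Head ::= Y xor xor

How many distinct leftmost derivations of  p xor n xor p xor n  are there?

5

Parse trees for p xor n xor p xor n:
  [Y [Y p] xor [Y [Y n] xor [Y [Y p] xor [Y n]]]]
  [Y [Y p] xor [Y [Y [Y n] xor [Y p]] xor [Y n]]]
  [Y [Y [Y p] xor [Y n]] xor [Y [Y p] xor [Y n]]]
  [Y [Y [Y p] xor [Y [Y n] xor [Y p]]] xor [Y n]]
  [Y [Y [Y [Y p] xor [Y n]] xor [Y p]] xor [Y n]]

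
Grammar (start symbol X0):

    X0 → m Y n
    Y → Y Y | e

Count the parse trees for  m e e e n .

2

Parse trees for m e e e n:
  [X0 m [Y [Y e] [Y [Y e] [Y e]]] n]
  [X0 m [Y [Y [Y e] [Y e]] [Y e]] n]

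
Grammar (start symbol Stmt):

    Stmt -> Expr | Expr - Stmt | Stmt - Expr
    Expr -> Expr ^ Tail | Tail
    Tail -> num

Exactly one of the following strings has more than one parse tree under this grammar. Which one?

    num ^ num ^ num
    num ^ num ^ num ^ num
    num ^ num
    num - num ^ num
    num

num - num ^ num

num ^ num ^ num: 1 tree
num ^ num ^ num ^ num: 1 tree
num ^ num: 1 tree
num - num ^ num: 2 trees
num: 1 tree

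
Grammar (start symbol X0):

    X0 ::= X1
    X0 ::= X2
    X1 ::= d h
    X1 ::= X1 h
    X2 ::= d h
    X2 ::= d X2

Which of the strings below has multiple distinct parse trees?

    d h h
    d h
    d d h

d h

d h h: 1 tree
d h: 2 trees
d d h: 1 tree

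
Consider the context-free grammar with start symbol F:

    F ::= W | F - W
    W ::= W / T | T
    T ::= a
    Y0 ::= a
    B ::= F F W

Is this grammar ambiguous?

Unambiguous

Only F, W, T are reachable from F; ignoring the rest: The grammar is stratified — F handles '-' (left-recursive), W handles '/', T atoms. Each operator has a fixed associativity and precedence level, so every string has one parse.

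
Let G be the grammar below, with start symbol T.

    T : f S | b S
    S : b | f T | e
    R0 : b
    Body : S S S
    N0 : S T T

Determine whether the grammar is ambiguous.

Only T, S are reachable from T; ignoring the rest: Each reachable nonterminal has at most one production per leading terminal, and all productions are right-linear; the derivation is determined token-by-token.

Unambiguous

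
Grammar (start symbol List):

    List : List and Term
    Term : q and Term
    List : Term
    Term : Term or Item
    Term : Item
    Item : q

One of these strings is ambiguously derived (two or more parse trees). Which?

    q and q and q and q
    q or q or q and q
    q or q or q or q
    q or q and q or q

q and q and q and q

q and q and q and q: 8 trees
q or q or q and q: 1 tree
q or q or q or q: 1 tree
q or q and q or q: 1 tree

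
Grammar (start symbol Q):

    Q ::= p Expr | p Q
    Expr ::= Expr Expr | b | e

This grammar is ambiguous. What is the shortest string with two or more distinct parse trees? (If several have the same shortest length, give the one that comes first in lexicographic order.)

length 2: no string has ≥2 trees
length 3: no string has ≥2 trees
length 4: p b b b has 2 parse trees

Two derivations of p b b b:
  Q ⇒ p Expr ⇒ p Expr Expr ⇒ p Expr Expr Expr ⇒ p b Expr Expr ⇒ p b b Expr ⇒ p b b b
  Q ⇒ p Expr ⇒ p Expr Expr ⇒ p b Expr ⇒ p b Expr Expr ⇒ p b b Expr ⇒ p b b b

p b b b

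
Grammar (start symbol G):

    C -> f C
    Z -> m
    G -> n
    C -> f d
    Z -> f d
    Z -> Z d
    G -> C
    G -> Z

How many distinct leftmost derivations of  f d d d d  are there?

Parse trees for f d d d d:
  [G [Z [Z [Z [Z f d] d] d] d]]

1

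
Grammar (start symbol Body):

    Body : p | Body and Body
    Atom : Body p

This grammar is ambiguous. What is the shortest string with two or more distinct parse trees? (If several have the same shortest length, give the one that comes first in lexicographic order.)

p and p and p

length 1: no string has ≥2 trees
length 3: no string has ≥2 trees
length 5: p and p and p has 2 parse trees

Two derivations of p and p and p:
  Body ⇒ Body and Body ⇒ p and Body ⇒ p and Body and Body ⇒ p and p and Body ⇒ p and p and p
  Body ⇒ Body and Body ⇒ Body and Body and Body ⇒ p and Body and Body ⇒ p and p and Body ⇒ p and p and p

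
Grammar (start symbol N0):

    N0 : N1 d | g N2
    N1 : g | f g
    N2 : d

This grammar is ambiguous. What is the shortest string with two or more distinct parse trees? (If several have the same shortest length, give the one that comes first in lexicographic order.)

g d

length 2: g d has 2 parse trees

Two derivations of g d:
  N0 ⇒ N1 d ⇒ g d
  N0 ⇒ g N2 ⇒ g d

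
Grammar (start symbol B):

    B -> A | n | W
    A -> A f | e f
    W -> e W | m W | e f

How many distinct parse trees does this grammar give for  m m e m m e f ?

Parse trees for m m e m m e f:
  [B [W m [W m [W e [W m [W m [W e f]]]]]]]

1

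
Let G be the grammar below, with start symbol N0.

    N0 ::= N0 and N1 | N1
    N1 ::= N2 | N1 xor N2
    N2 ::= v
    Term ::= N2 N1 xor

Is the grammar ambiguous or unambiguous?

Only N0, N1, N2 are reachable from N0; ignoring the rest: The grammar is stratified — N0 handles 'and' (left-recursive), N1 handles 'xor', N2 atoms. Each operator has a fixed associativity and precedence level, so every string has one parse.

Unambiguous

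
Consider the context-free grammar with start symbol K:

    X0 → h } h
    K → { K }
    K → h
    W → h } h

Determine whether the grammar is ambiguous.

Unambiguous

(X0, W are unreachable from K, so their rules don't affect L(K).) L(K) is { openⁿ atom closeⁿ : n ≥ 0 }. The bracket depth fixes n, and the derivation is forced at every step.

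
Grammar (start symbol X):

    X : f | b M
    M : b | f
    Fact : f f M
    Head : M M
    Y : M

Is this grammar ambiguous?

Unambiguous

Only X, M are reachable from X; ignoring the rest: Each reachable nonterminal has at most one production per leading terminal, and all productions are right-linear; the derivation is determined token-by-token.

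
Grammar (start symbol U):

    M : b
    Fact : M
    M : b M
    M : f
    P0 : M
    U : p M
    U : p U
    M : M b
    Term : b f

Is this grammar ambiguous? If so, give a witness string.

Witness: p b b

Derivation 1: U ⇒ p M ⇒ p b M ⇒ p b b
Derivation 2: U ⇒ p M ⇒ p M b ⇒ p b b

Two distinct leftmost derivations for the same string.

Ambiguous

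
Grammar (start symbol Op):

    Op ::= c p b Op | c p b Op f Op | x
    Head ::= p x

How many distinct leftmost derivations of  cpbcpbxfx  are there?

2

Parse trees for cpbcpbxfx:
  [Op c p b [Op c p b [Op x] f [Op x]]]
  [Op c p b [Op c p b [Op x]] f [Op x]]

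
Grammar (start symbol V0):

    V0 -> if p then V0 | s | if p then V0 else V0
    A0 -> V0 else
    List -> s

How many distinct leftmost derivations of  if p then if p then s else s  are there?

2

Parse trees for if p then if p then s else s:
  [V0 if p then [V0 if p then [V0 s] else [V0 s]]]
  [V0 if p then [V0 if p then [V0 s]] else [V0 s]]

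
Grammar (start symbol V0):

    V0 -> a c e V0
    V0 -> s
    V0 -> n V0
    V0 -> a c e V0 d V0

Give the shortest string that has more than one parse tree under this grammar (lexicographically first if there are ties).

length 1: no string has ≥2 trees
length 2: no string has ≥2 trees
length 3: no string has ≥2 trees
length 4: no string has ≥2 trees
length 5: no string has ≥2 trees
length 6: no string has ≥2 trees
length 7: no string has ≥2 trees
length 8: no string has ≥2 trees
length 9: a c e a c e s d s has 2 parse trees

Two derivations of a c e a c e s d s:
  V0 ⇒ a c e V0 ⇒ a c e a c e V0 d V0 ⇒ a c e a c e s d V0 ⇒ a c e a c e s d s
  V0 ⇒ a c e V0 d V0 ⇒ a c e a c e V0 d V0 ⇒ a c e a c e s d V0 ⇒ a c e a c e s d s

a c e a c e s d s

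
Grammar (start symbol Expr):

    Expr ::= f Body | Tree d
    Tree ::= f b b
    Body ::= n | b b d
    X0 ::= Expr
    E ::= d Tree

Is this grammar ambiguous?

Witness: f b b d

Derivation 1: Expr ⇒ f Body ⇒ f b b d
Derivation 2: Expr ⇒ Tree d ⇒ f b b d

Two distinct leftmost derivations for the same string.

Ambiguous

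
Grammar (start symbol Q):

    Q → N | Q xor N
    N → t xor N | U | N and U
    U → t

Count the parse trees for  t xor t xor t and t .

Parse trees for t xor t xor t and t:
  [Q [N t xor [N t xor [N [N [U t]] and [U t]]]]]
  [Q [N t xor [N [N t xor [N [U t]]] and [U t]]]]
  [Q [N [N t xor [N t xor [N [U t]]]] and [U t]]]
  [Q [Q [N [U t]]] xor [N t xor [N [N [U t]] and [U t]]]]
  [Q [Q [N [U t]]] xor [N [N t xor [N [U t]]] and [U t]]]
  [Q [Q [N t xor [N [U t]]]] xor [N [N [U t]] and [U t]]]
  [Q [Q [Q [N [U t]]] xor [N [U t]]] xor [N [N [U t]] and [U t]]]

7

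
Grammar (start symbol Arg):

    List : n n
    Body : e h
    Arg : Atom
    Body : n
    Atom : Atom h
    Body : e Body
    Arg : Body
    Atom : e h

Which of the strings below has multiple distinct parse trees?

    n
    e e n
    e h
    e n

n: 1 tree
e e n: 1 tree
e h: 2 trees
e n: 1 tree

e h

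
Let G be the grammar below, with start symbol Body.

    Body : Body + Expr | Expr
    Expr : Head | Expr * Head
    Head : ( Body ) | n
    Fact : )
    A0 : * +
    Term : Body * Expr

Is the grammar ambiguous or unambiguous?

Only Body, Expr, Head are reachable from Body; ignoring the rest: Body → Body + Expr | Expr  ;  Expr → Expr * Head | Head  — a left-associative chain with Head at the bottom. Each string factors uniquely by precedence.

Unambiguous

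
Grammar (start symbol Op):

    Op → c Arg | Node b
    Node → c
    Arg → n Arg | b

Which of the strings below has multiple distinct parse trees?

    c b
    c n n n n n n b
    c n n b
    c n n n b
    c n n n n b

c b

c b: 2 trees
c n n n n n n b: 1 tree
c n n b: 1 tree
c n n n b: 1 tree
c n n n n b: 1 tree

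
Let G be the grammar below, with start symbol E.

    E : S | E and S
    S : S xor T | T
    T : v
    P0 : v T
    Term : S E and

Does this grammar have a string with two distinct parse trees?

Unambiguous

Only E, S, T are reachable from E; ignoring the rest: This is a standard precedence ladder (E over S over T), with each level left-recursive on its own operator ('and' at E, 'xor' at S). That structure is LR(1), hence unambiguous.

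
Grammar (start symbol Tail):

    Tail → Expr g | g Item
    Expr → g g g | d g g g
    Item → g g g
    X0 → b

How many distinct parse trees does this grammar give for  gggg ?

2

Parse trees for gggg:
  [Tail [Expr g g g] g]
  [Tail g [Item g g g]]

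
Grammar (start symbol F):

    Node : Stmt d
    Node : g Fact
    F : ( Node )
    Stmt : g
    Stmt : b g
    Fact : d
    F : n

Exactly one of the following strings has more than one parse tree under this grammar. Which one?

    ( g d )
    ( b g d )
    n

( g d )

( g d ): 2 trees
( b g d ): 1 tree
n: 1 tree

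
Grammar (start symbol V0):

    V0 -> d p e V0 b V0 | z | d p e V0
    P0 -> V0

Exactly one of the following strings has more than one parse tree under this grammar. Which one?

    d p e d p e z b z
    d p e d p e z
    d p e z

d p e d p e z b z

d p e d p e z b z: 2 trees
d p e d p e z: 1 tree
d p e z: 1 tree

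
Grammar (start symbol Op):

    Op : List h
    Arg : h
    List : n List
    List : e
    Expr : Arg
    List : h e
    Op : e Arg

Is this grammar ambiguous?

Ambiguous

Witness: e h

Derivation 1: Op ⇒ List h ⇒ e h
Derivation 2: Op ⇒ e Arg ⇒ e h

Two distinct leftmost derivations for the same string.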